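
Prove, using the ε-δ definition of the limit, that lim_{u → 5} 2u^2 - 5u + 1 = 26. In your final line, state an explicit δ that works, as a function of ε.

Let ε > 0. We want δ > 0 such that 0 < |u − 5| < δ implies |(2u^2 - 5u + 1) − 26| < ε.
(2u^2 - 5u + 1) − 26 = 2u^2 - 5u - 25 = (u − 5)(2u + 5).
So |(2u^2 - 5u + 1) − 26| = |u − 5|·|2u + 5|.
Require δ ≤ 1. Then |u − 5| < 1 gives |u| < 6, and by the triangle inequality |2u + 5| ≤ 2·6 + 5 = 17.
Hence |(2u^2 - 5u + 1) − 26| ≤ 17|u − 5| < ε provided |u − 5| < ε/17.
Take δ = min(1, ε/17). Then 0 < |u − 5| < δ gives both |u − 5| < 1 and |u − 5| < ε/17, so |(2u^2 - 5u + 1) − 26| < ε.

δ = min(1, ε/17)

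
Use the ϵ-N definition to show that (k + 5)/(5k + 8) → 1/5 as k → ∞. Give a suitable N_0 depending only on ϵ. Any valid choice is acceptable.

N_0 = (17/25)/ϵ

Fix ϵ > 0. For k ≥ 1, |(k + 5)/(5k + 8) − (1/5)| = |17|/(5(5k + 8)) = 17/(5(5k + 8)).
Since 5k + 8 ≥ 5k for k ≥ 1, this is ≤ 17/(5·5k) = (17/25)/k.
So |(k + 5)/(5k + 8) − (1/5)| < ϵ whenever k > (17/25)/ϵ.
Take N_0 = (17/25)/ϵ. If k > N_0 then |(k + 5)/(5k + 8) − (1/5)| ≤ (17/25)/k < ϵ.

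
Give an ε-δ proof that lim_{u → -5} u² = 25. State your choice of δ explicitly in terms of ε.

Let ε > 0. We seek δ > 0 with 0 < |u + 5| < δ ⇒ |u² − 25| < ε.
Factor: u² − 25 = (u + 5)(u - 5), so |u² − 25| = |u + 5|·|u - 5|.
Impose δ ≤ 2 so that |u| < 7; then |u - 5| ≤ 12.
Hence |u² − 25| ≤ 12|u + 5|, which is < ε once |u + 5| < ε/12.
Take δ = min(2, ε/12). If 0 < |u + 5| < δ then both bounds hold and |u² − 25| ≤ 12|u + 5| < 12·(ε/12) = ε.

δ = min(2, ε/12)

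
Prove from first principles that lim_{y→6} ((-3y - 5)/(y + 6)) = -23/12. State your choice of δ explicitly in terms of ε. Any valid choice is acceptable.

Fix ε > 0. We want δ > 0 with 0 < |y − 6| < δ ⇒ |(-3y - 5)/(y + 6) + 23/12| < ε.
Combining over a common denominator, (-3y - 5)/(y + 6) + 23/12 = [(-3y - 5)·12 − (-23)·(y + 6)] / [12·(y + 6)] = -13(y − 6) / (12(y + 6)).
So |(-3y - 5)/(y + 6) + 23/12| = 13|y − 6| / (12·|y + 6|).
Restrict δ ≤ 6. Then |y − 6| < 6 gives |y + 6| = |(y − 6) + 12| ≥ 12 − 6 = 6.
Hence |(-3y - 5)/(y + 6) + 23/12| < 13|y − 6|/(12·6) = (13/72)|y − 6|, which is < ε once |y − 6| < (72/13)ε.
Take δ = min(6, (72/13)ε). Then 0 < |y − 6| < δ forces both bounds, so |(-3y - 5)/(y + 6) + 23/12| < ε.

δ = min(6, (72/13)ε)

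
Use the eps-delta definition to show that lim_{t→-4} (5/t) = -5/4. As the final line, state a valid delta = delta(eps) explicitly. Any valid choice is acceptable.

delta = min(2, (8/5)eps)

Fix eps > 0. We seek delta > 0 such that 0 < |t + 4| < delta implies |5/t + 5/4| < eps.
|5/t + 5/4| = 5·|-4 − t|/(4·|t|) = 5|t + 4|/(4|t|).
Require delta ≤ 2 so that |t| > 4 − 2 = 2, hence 4|t| > 8.
Then |5/t + 5/4| < 5|t + 4|/8, which is < eps when |t + 4| < (8/5)eps.
Take delta = min(2, (8/5)eps). Then 0 < |t + 4| < delta gives both |t + 4| < 2 and |t + 4| < (8/5)eps, so |5/t + 5/4| < eps.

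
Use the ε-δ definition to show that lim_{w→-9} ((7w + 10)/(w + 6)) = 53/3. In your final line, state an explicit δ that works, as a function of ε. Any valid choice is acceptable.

δ = min(3/2, (9/64)ε)

Suppose ε > 0. We want δ > 0 with 0 < |w + 9| < δ ⇒ |(7w + 10)/(w + 6) − (53/3)| < ε.
Combining over a common denominator, (7w + 10)/(w + 6) − (53/3) = [(7w + 10)·(-3) − (-53)·(w + 6)] / [(-3)·(w + 6)] = 32(w + 9) / ((-3)(w + 6)).
So |(7w + 10)/(w + 6) − (53/3)| = 32|w + 9| / (3·|w + 6|).
Require δ ≤ 3/2, so |w + 6| ≥ |-3| − |w + 9| > 3 − 3/2 = 3/2.
Hence |(7w + 10)/(w + 6) − (53/3)| < 32|w + 9|/(3·(3/2)) = (64/9)|w + 9|, which is < ε once |w + 9| < (9/64)ε.
Take δ = min(3/2, (9/64)ε). Then 0 < |w + 9| < δ forces both bounds, so |(7w + 10)/(w + 6) − (53/3)| < ε.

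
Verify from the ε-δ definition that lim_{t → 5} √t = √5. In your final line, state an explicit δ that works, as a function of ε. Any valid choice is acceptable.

Fix ε > 0. We want δ > 0 such that 0 < |t − 5| < δ implies |√t − √5| < ε.
Rationalise: √t − √5 = (t − 5)/(√t + √5), so |√t − √5| = |t − 5|/(√t + √5).
Restrict δ ≤ 5 so that |t − 5| < 5 forces t > 0, and then √t + √5 > √5.
Hence |√t − √5| < |t − 5|/√5, which is < ε once |t − 5| < √5·ε.
Take δ = min(5, √5·ε). If 0 < |t − 5| < δ then t > 0 and |√t − √5| < |t − 5|/√5 < ε.

δ = min(5, √5·ε)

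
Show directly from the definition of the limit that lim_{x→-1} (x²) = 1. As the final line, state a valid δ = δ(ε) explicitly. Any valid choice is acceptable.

Let ε > 0. We seek δ > 0 with 0 < |x + 1| < δ ⇒ |x² − 1| < ε.
Factor: x² − 1 = (x + 1)(x - 1), so |x² − 1| = |x + 1|·|x - 1|.
Impose δ ≤ 1 so that |x| < 2; then |x - 1| ≤ 3.
Hence |x² − 1| ≤ 3|x + 1|, which is < ε once |x + 1| < ε/3.
Take δ = min(1, ε/3). If 0 < |x + 1| < δ then both bounds hold and |x² − 1| ≤ 3|x + 1| < 3·(ε/3) = ε.

δ = min(1, ε/3)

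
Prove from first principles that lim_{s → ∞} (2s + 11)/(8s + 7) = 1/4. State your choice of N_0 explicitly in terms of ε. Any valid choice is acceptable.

N_0 = (37/32)/ε

Let ε > 0. We seek N_0 > 0 such that s > N_0 implies |(2s + 11)/(8s + 7) − (1/4)| < ε.
(2s + 11)/(8s + 7) − (1/4) = (8(2s + 11) − 2(8s + 7)) / (8(8s + 7)) = 74/(8(8s + 7)).
For s > 0 we have 8s + 7 > 8s, so |(2s + 11)/(8s + 7) − (1/4)| = 74/(8(8s + 7)) < 74/(8·8s) = (37/32)/s.
Thus |(2s + 11)/(8s + 7) − (1/4)| < ε whenever s > (37/32)/ε.
Take N_0 = (37/32)/ε. If s > N_0 then |(2s + 11)/(8s + 7) − (1/4)| < (37/32)/s < ε.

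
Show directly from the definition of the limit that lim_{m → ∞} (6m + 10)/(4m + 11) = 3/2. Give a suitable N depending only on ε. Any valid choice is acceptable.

N = (13/8)/ε

Suppose ε > 0. For m ≥ 1, |(6m + 10)/(4m + 11) − (3/2)| = |-26|/(4(4m + 11)) = 26/(4(4m + 11)).
Since 4m + 11 ≥ 4m for m ≥ 1, this is ≤ 26/(4·4m) = (13/8)/m.
So |(6m + 10)/(4m + 11) − (3/2)| < ε whenever m > (13/8)/ε.
Take N = (13/8)/ε. If m > N then |(6m + 10)/(4m + 11) − (3/2)| ≤ (13/8)/m < ε.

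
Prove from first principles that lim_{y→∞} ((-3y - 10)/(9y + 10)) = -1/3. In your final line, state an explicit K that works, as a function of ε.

K = (20/27)/ε

Let ε > 0 be given. We seek K > 0 such that y > K implies |(-3y - 10)/(9y + 10) + 1/3| < ε.
(-3y - 10)/(9y + 10) + 1/3 = (9(-3y - 10) − (-3)(9y + 10)) / (9(9y + 10)) = -60/(9(9y + 10)).
For y > 0 we have 9y + 10 > 9y, so |(-3y - 10)/(9y + 10) + 1/3| = 60/(9(9y + 10)) < 60/(9·9y) = (20/27)/y.
Thus |(-3y - 10)/(9y + 10) + 1/3| < ε whenever y > (20/27)/ε.
Take K = (20/27)/ε. If y > K then |(-3y - 10)/(9y + 10) + 1/3| < (20/27)/y < ε.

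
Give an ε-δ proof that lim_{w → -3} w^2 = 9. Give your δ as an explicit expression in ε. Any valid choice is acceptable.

δ = min(1, ε/7)

Let ε > 0. We seek δ > 0 with 0 < |w + 3| < δ ⇒ |w^2 − 9| < ε.
Factor: w^2 − 9 = (w + 3)(w - 3), so |w^2 − 9| = |w + 3|·|w - 3|.
Restrict δ ≤ 1. Then |w + 3| < 1 gives |w| < 4, so by the triangle inequality |w - 3| ≤ 4 + 3 = 7.
Hence |w^2 − 9| ≤ 7|w + 3|, which is < ε once |w + 3| < ε/7.
Take δ = min(1, ε/7). If 0 < |w + 3| < δ then both bounds hold and |w^2 − 9| ≤ 7|w + 3| < 7·(ε/7) = ε.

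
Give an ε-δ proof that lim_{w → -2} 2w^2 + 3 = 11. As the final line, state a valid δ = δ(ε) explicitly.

Let ε > 0 be given. We want δ > 0 such that 0 < |w + 2| < δ implies |(2w^2 + 3) − 11| < ε.
(2w^2 + 3) − 11 = 2w^2 - 8 = (w + 2)(2w - 4).
So |(2w^2 + 3) − 11| = |w + 2|·|2w - 4|.
Require δ ≤ 1. Then |w + 2| < 1 gives |w| < 3, and by the triangle inequality |2w - 4| ≤ 2·3 + 4 = 10.
Hence |(2w^2 + 3) − 11| ≤ 10|w + 2| < ε provided |w + 2| < ε/10.
Choosing δ = min(1, ε/10) ensures both conditions, hence |(2w^2 + 3) − 11| < ε.

δ = min(1, ε/10)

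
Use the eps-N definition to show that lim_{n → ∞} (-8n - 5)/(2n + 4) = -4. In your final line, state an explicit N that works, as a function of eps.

N = (11/2)/eps

Fix eps > 0. For n ≥ 1, |(-8n - 5)/(2n + 4) + 4| = |22|/(2(2n + 4)) = 22/(2(2n + 4)).
Since 2n + 4 ≥ 2n for n ≥ 1, this is ≤ 22/(2·2n) = (11/2)/n.
So |(-8n - 5)/(2n + 4) + 4| < eps whenever n > (11/2)/eps.
Take N = (11/2)/eps. If n > N then |(-8n - 5)/(2n + 4) + 4| ≤ (11/2)/n < eps.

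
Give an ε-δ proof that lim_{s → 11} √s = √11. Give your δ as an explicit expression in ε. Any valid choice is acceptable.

Fix ε > 0. We want δ > 0 such that 0 < |s − 11| < δ implies |√s − √11| < ε.
Rationalise: √s − √11 = (s − 11)/(√s + √11), so |√s − √11| = |s − 11|/(√s + √11).
Restrict δ ≤ 11 so that |s − 11| < 11 forces s > 0, and then √s + √11 > √11.
Hence |√s − √11| < |s − 11|/√11, which is < ε once |s − 11| < √11·ε.
Take δ = min(11, √11·ε). If 0 < |s − 11| < δ then s > 0 and |√s − √11| < |s − 11|/√11 < ε.

δ = min(11, √11·ε)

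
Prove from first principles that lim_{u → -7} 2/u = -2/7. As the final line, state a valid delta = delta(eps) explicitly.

delta = min(7/2, (49/4)eps)

Suppose eps > 0. We seek delta > 0 such that 0 < |u + 7| < delta implies |2/u + 2/7| < eps.
|2/u + 2/7| = 2·|-7 − u|/(7·|u|) = 2|u + 7|/(7|u|).
Restrict delta ≤ 7/2. Then |u + 7| < 7/2 gives |u| > 7/2, so 7|u| > 49/2.
Then |2/u + 2/7| < 2|u + 7|/(49/2), which is < eps when |u + 7| < (49/4)eps.
Take delta = min(7/2, (49/4)eps). Then 0 < |u + 7| < delta gives both |u + 7| < 7/2 and |u + 7| < (49/4)eps, so |2/u + 2/7| < eps.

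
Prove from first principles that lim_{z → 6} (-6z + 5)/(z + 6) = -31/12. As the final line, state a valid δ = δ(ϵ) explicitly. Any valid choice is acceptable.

δ = min(6, (72/41)ϵ)

Fix ϵ > 0. We want δ > 0 with 0 < |z − 6| < δ ⇒ |(-6z + 5)/(z + 6) + 31/12| < ϵ.
Combining over a common denominator, (-6z + 5)/(z + 6) + 31/12 = [(-6z + 5)·12 − (-31)·(z + 6)] / [12·(z + 6)] = -41(z − 6) / (12(z + 6)).
So |(-6z + 5)/(z + 6) + 31/12| = 41|z − 6| / (12·|z + 6|).
Require δ ≤ 6, so |z + 6| ≥ |12| − |z − 6| > 12 − 6 = 6.
Hence |(-6z + 5)/(z + 6) + 31/12| < 41|z − 6|/(12·6) = (41/72)|z − 6|, which is < ϵ once |z − 6| < (72/41)ϵ.
Take δ = min(6, (72/41)ϵ). Then 0 < |z − 6| < δ forces both bounds, so |(-6z + 5)/(z + 6) + 31/12| < ϵ.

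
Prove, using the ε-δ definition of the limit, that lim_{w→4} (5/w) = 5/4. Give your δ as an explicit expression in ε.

Let ε > 0 be given. We seek δ > 0 such that 0 < |w − 4| < δ implies |5/w − (5/4)| < ε.
|5/w − (5/4)| = 5·|4 − w|/(4·|w|) = 5|w − 4|/(4|w|).
Require δ ≤ 2 so that |w| > 4 − 2 = 2, hence 4|w| > 8.
Then |5/w − (5/4)| < 5|w − 4|/8, which is < ε when |w − 4| < (8/5)ε.
Take δ = min(2, (8/5)ε). Then 0 < |w − 4| < δ gives both |w − 4| < 2 and |w − 4| < (8/5)ε, so |5/w − (5/4)| < ε.

δ = min(2, (8/5)ε)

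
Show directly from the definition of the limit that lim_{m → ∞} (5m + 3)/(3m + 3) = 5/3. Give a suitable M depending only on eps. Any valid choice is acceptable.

M = (2/3)/eps

Let eps > 0 be given. For m ≥ 1, |(5m + 3)/(3m + 3) − (5/3)| = |-6|/(3(3m + 3)) = 6/(3(3m + 3)).
Since 3m + 3 ≥ 3m for m ≥ 1, this is ≤ 6/(3·3m) = (2/3)/m.
So |(5m + 3)/(3m + 3) − (5/3)| < eps whenever m > (2/3)/eps.
Take M = (2/3)/eps. If m > M then |(5m + 3)/(3m + 3) − (5/3)| ≤ (2/3)/m < eps.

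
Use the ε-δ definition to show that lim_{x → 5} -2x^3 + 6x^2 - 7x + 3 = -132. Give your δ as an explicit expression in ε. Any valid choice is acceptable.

Suppose ε > 0. We want δ > 0 such that 0 < |x − 5| < δ implies |(-2x^3 + 6x^2 - 7x + 3) + 132| < ε.
(-2x^3 + 6x^2 - 7x + 3) + 132 = -2x^3 + 6x^2 - 7x + 135 = (x − 5)(-2x^2 - 4x - 27).
So |(-2x^3 + 6x^2 - 7x + 3) + 132| = |x − 5|·|-2x^2 - 4x - 27|.
Require δ ≤ 1. Then |x − 5| < 1 gives |x| < 6, and by the triangle inequality |-2x^2 - 4x - 27| ≤ 2·6^2 + 4·6 + 27 = 123.
Hence |(-2x^3 + 6x^2 - 7x + 3) + 132| ≤ 123|x − 5| < ε provided |x − 5| < ε/123.
Take δ = min(1, ε/123). Then 0 < |x − 5| < δ gives both |x − 5| < 1 and |x − 5| < ε/123, so |(-2x^3 + 6x^2 - 7x + 3) + 132| < ε.

δ = min(1, ε/123)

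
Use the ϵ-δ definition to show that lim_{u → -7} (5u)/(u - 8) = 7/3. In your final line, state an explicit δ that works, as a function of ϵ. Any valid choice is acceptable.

Fix ϵ > 0. We want δ > 0 with 0 < |u + 7| < δ ⇒ |(5u)/(u - 8) − (7/3)| < ϵ.
Combining over a common denominator, (5u)/(u - 8) − (7/3) = [(5u)·(-15) − (-35)·(u - 8)] / [(-15)·(u - 8)] = -40(u + 7) / ((-15)(u - 8)).
So |(5u)/(u - 8) − (7/3)| = 40|u + 7| / (15·|u − 8|).
Restrict δ ≤ 15/2. Then |u + 7| < 15/2 gives |u − 8| = |(u + 7) + (-15)| ≥ 15 − 15/2 = 15/2.
Hence |(5u)/(u - 8) − (7/3)| < 40|u + 7|/(15·(15/2)) = (16/45)|u + 7|, which is < ϵ once |u + 7| < (45/16)ϵ.
Take δ = min(15/2, (45/16)ϵ). Then 0 < |u + 7| < δ forces both bounds, so |(5u)/(u - 8) − (7/3)| < ϵ.

δ = min(15/2, (45/16)ϵ)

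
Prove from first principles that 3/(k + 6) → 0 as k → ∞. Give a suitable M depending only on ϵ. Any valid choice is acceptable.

M = 3/ϵ

Let ϵ > 0. For k ≥ 1, |3/(k + 6) − 0| = 3/(k + 6) ≤ 3/k.
We need 3/k < ϵ, i.e. k > 3/ϵ.
Take M = 3/ϵ. If k > M then |3/(k + 6)| ≤ 3/k < ϵ.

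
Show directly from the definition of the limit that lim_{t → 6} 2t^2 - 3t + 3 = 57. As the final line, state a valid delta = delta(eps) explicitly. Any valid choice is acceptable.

Fix eps > 0. We want delta > 0 such that 0 < |t − 6| < delta implies |(2t^2 - 3t + 3) − 57| < eps.
(2t^2 - 3t + 3) − 57 = 2t^2 - 3t - 54 = (t − 6)(2t + 9).
So |(2t^2 - 3t + 3) − 57| = |t − 6|·|2t + 9|.
Assume first that |t − 6| < 1, so |t| < 7. Then |2t + 9| ≤ 2·7 + 9 = 23.
Hence |(2t^2 - 3t + 3) − 57| ≤ 23|t − 6| < eps provided |t − 6| < eps/23.
Take delta = min(1, eps/23). Then 0 < |t − 6| < delta gives both |t − 6| < 1 and |t − 6| < eps/23, so |(2t^2 - 3t + 3) − 57| < eps.

delta = min(1, eps/23)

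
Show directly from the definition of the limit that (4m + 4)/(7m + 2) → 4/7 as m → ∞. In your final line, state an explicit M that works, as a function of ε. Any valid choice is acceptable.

Suppose ε > 0. For m ≥ 1, |(4m + 4)/(7m + 2) − (4/7)| = |20|/(7(7m + 2)) = 20/(7(7m + 2)).
Since 7m + 2 ≥ 7m for m ≥ 1, this is ≤ 20/(7·7m) = (20/49)/m.
So |(4m + 4)/(7m + 2) − (4/7)| < ε whenever m > (20/49)/ε.
Take M = (20/49)/ε. If m > M then |(4m + 4)/(7m + 2) − (4/7)| ≤ (20/49)/m < ε.

M = (20/49)/ε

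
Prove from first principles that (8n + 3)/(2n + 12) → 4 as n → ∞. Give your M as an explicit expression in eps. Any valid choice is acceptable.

Let eps > 0 be given. For n ≥ 1, |(8n + 3)/(2n + 12) − 4| = |-90|/(2(2n + 12)) = 90/(2(2n + 12)).
Since 2n + 12 ≥ 2n for n ≥ 1, this is ≤ 90/(2·2n) = (45/2)/n.
So |(8n + 3)/(2n + 12) − 4| < eps whenever n > (45/2)/eps.
Take M = (45/2)/eps. If n > M then |(8n + 3)/(2n + 12) − 4| ≤ (45/2)/n < eps.

M = (45/2)/eps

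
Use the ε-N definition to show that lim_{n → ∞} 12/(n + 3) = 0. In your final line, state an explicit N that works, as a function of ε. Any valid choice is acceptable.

Let ε > 0 be given. For n ≥ 1, |12/(n + 3) − 0| = 12/(n + 3) ≤ 12/n.
We need 12/n < ε, i.e. n > 12/ε.
Take N = 12/ε. If n > N then |12/(n + 3)| ≤ 12/n < ε.

N = 12/ε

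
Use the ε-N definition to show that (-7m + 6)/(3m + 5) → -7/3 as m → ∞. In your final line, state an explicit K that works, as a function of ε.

K = (53/9)/ε

Let ε > 0 be given. For m ≥ 1, |(-7m + 6)/(3m + 5) + 7/3| = |53|/(3(3m + 5)) = 53/(3(3m + 5)).
Since 3m + 5 ≥ 3m for m ≥ 1, this is ≤ 53/(3·3m) = (53/9)/m.
So |(-7m + 6)/(3m + 5) + 7/3| < ε whenever m > (53/9)/ε.
Take K = (53/9)/ε. If m > K then |(-7m + 6)/(3m + 5) + 7/3| ≤ (53/9)/m < ε.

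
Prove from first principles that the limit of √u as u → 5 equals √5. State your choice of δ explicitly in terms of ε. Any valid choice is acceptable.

Fix ε > 0. We want δ > 0 such that 0 < |u − 5| < δ implies |√u − √5| < ε.
Multiplying by the conjugate, |√u − √5| = |u − 5|/(√u + √5).
Restrict δ ≤ 5 so that |u − 5| < 5 forces u > 0, and then √u + √5 > √5.
Hence |√u − √5| < |u − 5|/√5, which is < ε once |u − 5| < √5·ε.
Take δ = min(5, √5·ε). If 0 < |u − 5| < δ then u > 0 and |√u − √5| < |u − 5|/√5 < ε.

δ = min(5, √5·ε)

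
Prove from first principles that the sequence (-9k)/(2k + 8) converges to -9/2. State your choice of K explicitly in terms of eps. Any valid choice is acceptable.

Let eps > 0. For k ≥ 1, |(-9k)/(2k + 8) + 9/2| = |72|/(2(2k + 8)) = 72/(2(2k + 8)).
Since 2k + 8 ≥ 2k for k ≥ 1, this is ≤ 72/(2·2k) = 18/k.
So |(-9k)/(2k + 8) + 9/2| < eps whenever k > 18/eps.
Take K = 18/eps. If k > K then |(-9k)/(2k + 8) + 9/2| ≤ 18/k < eps.

K = 18/eps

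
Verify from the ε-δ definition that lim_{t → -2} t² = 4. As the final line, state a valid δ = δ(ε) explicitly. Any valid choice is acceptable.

δ = min(1, ε/5)

Let ε > 0 be given. We seek δ > 0 with 0 < |t + 2| < δ ⇒ |t² − 4| < ε.
Factor: t² − 4 = (t + 2)(t - 2), so |t² − 4| = |t + 2|·|t - 2|.
Impose δ ≤ 1 so that |t| < 3; then |t - 2| ≤ 5.
Hence |t² − 4| ≤ 5|t + 2|, which is < ε once |t + 2| < ε/5.
Take δ = min(1, ε/5). If 0 < |t + 2| < δ then both bounds hold and |t² − 4| ≤ 5|t + 2| < 5·(ε/5) = ε.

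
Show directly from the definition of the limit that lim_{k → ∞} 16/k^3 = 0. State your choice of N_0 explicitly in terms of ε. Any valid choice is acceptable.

Fix ε > 0. For k ≥ 1, |16/k^3 − 0| = 16/k^3.
16/k^3 < ε ⇔ k^3 > 16/ε ⇔ k > (16/ε)^{1/3}.
Take N_0 = (16/ε)^{1/3}. Then k > N_0 implies 16/k^3 < ε.

N_0 = (16/ε)^{1/3}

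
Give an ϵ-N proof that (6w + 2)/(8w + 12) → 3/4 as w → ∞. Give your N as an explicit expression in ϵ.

N = (7/8)/ϵ

Let ϵ > 0 be given. We seek N > 0 such that w > N implies |(6w + 2)/(8w + 12) − (3/4)| < ϵ.
(6w + 2)/(8w + 12) − (3/4) = (8(6w + 2) − 6(8w + 12)) / (8(8w + 12)) = -56/(8(8w + 12)).
For w > 0 we have 8w + 12 > 8w, so |(6w + 2)/(8w + 12) − (3/4)| = 56/(8(8w + 12)) < 56/(8·8w) = (7/8)/w.
Thus |(6w + 2)/(8w + 12) − (3/4)| < ϵ whenever w > (7/8)/ϵ.
Take N = (7/8)/ϵ. If w > N then |(6w + 2)/(8w + 12) − (3/4)| < (7/8)/w < ϵ.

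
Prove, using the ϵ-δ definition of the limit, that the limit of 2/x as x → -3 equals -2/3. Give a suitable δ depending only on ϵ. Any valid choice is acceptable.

Fix ϵ > 0. We seek δ > 0 such that 0 < |x + 3| < δ implies |2/x + 2/3| < ϵ.
|2/x + 2/3| = 2·|-3 − x|/(3·|x|) = 2|x + 3|/(3|x|).
Restrict δ ≤ 3/2. Then |x + 3| < 3/2 gives |x| > 3/2, so 3|x| > 9/2.
Then |2/x + 2/3| < 2|x + 3|/(9/2), which is < ϵ when |x + 3| < (9/4)ϵ.
Take δ = min(3/2, (9/4)ϵ). Then 0 < |x + 3| < δ gives both |x + 3| < 3/2 and |x + 3| < (9/4)ϵ, so |2/x + 2/3| < ϵ.

δ = min(3/2, (9/4)ϵ)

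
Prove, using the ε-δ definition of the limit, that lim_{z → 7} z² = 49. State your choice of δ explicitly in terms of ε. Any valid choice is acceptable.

δ = min(1, ε/15)

Fix ε > 0. We seek δ > 0 with 0 < |z − 7| < δ ⇒ |z² − 49| < ε.
Factor: z² − 49 = (z − 7)(z + 7), so |z² − 49| = |z − 7|·|z + 7|.
Restrict δ ≤ 1. Then |z − 7| < 1 gives |z| < 8, so by the triangle inequality |z + 7| ≤ 8 + 7 = 15.
Hence |z² − 49| ≤ 15|z − 7|, which is < ε once |z − 7| < ε/15.
Take δ = min(1, ε/15). If 0 < |z − 7| < δ then both bounds hold and |z² − 49| ≤ 15|z − 7| < 15·(ε/15) = ε.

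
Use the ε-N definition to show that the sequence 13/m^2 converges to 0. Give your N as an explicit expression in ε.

N = (13/ε)^{1/2}

Fix ε > 0. For m ≥ 1, |13/m^2 − 0| = 13/m^2.
13/m^2 < ε ⇔ m^2 > 13/ε ⇔ m > (13/ε)^{1/2}.
Take N = (13/ε)^{1/2}. Then m > N implies 13/m^2 < ε.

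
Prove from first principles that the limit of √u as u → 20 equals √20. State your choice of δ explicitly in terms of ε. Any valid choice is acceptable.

δ = min(20, √20·ε)

Fix ε > 0. We want δ > 0 such that 0 < |u − 20| < δ implies |√u − √20| < ε.
Rationalise: √u − √20 = (u − 20)/(√u + √20), so |√u − √20| = |u − 20|/(√u + √20).
Restrict δ ≤ 20 so that |u − 20| < 20 forces u > 0, and then √u + √20 > √20.
Hence |√u − √20| < |u − 20|/√20, which is < ε once |u − 20| < √20·ε.
Take δ = min(20, √20·ε). If 0 < |u − 20| < δ then u > 0 and |√u − √20| < |u − 20|/√20 < ε.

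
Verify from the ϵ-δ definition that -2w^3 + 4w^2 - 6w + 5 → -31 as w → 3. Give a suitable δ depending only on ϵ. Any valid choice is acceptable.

δ = min(1, ϵ/52)

Let ϵ > 0. We want δ > 0 such that 0 < |w − 3| < δ implies |(-2w^3 + 4w^2 - 6w + 5) + 31| < ϵ.
(-2w^3 + 4w^2 - 6w + 5) + 31 = -2w^3 + 4w^2 - 6w + 36 = (w − 3)(-2w^2 - 2w - 12).
So |(-2w^3 + 4w^2 - 6w + 5) + 31| = |w − 3|·|-2w^2 - 2w - 12|.
Assume first that |w − 3| < 1, so |w| < 4. Then |-2w^2 - 2w - 12| ≤ 2·4^2 + 2·4 + 12 = 52.
Hence |(-2w^3 + 4w^2 - 6w + 5) + 31| ≤ 52|w − 3| < ϵ provided |w − 3| < ϵ/52.
Choosing δ = min(1, ϵ/52) ensures both conditions, hence |(-2w^3 + 4w^2 - 6w + 5) + 31| < ϵ.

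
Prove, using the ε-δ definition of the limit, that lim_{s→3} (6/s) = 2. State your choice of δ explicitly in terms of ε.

δ = min(3/2, (3/4)ε)

Let ε > 0. We seek δ > 0 such that 0 < |s − 3| < δ implies |6/s − 2| < ε.
|6/s − 2| = 6·|3 − s|/(3·|s|) = 6|s − 3|/(3|s|).
Restrict δ ≤ 3/2. Then |s − 3| < 3/2 gives |s| > 3/2, so 3|s| > 9/2.
Then |6/s − 2| < 6|s − 3|/(9/2), which is < ε when |s − 3| < (3/4)ε.
Take δ = min(3/2, (3/4)ε). Then 0 < |s − 3| < δ gives both |s − 3| < 3/2 and |s − 3| < (3/4)ε, so |6/s − 2| < ε.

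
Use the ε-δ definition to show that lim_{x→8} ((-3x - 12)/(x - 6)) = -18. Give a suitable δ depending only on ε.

Let ε > 0. We want δ > 0 with 0 < |x − 8| < δ ⇒ |(-3x - 12)/(x - 6) + 18| < ε.
Combining over a common denominator, (-3x - 12)/(x - 6) + 18 = [(-3x - 12)·2 − (-36)·(x - 6)] / [2·(x - 6)] = 30(x − 8) / (2(x - 6)).
So |(-3x - 12)/(x - 6) + 18| = 30|x − 8| / (2·|x − 6|).
Require δ ≤ 1, so |x − 6| ≥ |2| − |x − 8| > 2 − 1 = 1.
Hence |(-3x - 12)/(x - 6) + 18| < 30|x − 8|/(2·1) = 15|x − 8|, which is < ε once |x − 8| < (1/15)ε.
Take δ = min(1, (1/15)ε). Then 0 < |x − 8| < δ forces both bounds, so |(-3x - 12)/(x - 6) + 18| < ε.

δ = min(1, (1/15)ε)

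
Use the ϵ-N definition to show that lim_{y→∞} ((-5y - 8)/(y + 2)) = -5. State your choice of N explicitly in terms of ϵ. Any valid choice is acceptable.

N = 2/ϵ

Suppose ϵ > 0. We seek N > 0 such that y > N implies |(-5y - 8)/(y + 2) + 5| < ϵ.
(-5y - 8)/(y + 2) + 5 = ((-5y - 8) − (-5)(y + 2)) / ((y + 2)) = 2/((y + 2)).
For y > 0 we have y + 2 > y, so |(-5y - 8)/(y + 2) + 5| = 2/((y + 2)) < 2/(y) = 2/y.
Thus |(-5y - 8)/(y + 2) + 5| < ϵ whenever y > 2/ϵ.
Take N = 2/ϵ. If y > N then |(-5y - 8)/(y + 2) + 5| < 2/y < ϵ.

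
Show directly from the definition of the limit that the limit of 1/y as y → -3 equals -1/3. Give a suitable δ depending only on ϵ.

δ = min(3/2, (9/2)ϵ)

Fix ϵ > 0. We seek δ > 0 such that 0 < |y + 3| < δ implies |1/y + 1/3| < ϵ.
|1/y + 1/3| = |-3 − y|/(3·|y|) = |y + 3|/(3|y|).
Restrict δ ≤ 3/2. Then |y + 3| < 3/2 gives |y| > 3/2, so 3|y| > 9/2.
Then |1/y + 1/3| < |y + 3|/(9/2), which is < ϵ when |y + 3| < (9/2)ϵ.
Take δ = min(3/2, (9/2)ϵ). Then 0 < |y + 3| < δ gives both |y + 3| < 3/2 and |y + 3| < (9/2)ϵ, so |1/y + 1/3| < ϵ.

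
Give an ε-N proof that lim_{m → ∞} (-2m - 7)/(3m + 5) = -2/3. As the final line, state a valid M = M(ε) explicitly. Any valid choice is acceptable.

M = (11/9)/ε

Let ε > 0. For m ≥ 1, |(-2m - 7)/(3m + 5) + 2/3| = |-11|/(3(3m + 5)) = 11/(3(3m + 5)).
Since 3m + 5 ≥ 3m for m ≥ 1, this is ≤ 11/(3·3m) = (11/9)/m.
So |(-2m - 7)/(3m + 5) + 2/3| < ε whenever m > (11/9)/ε.
Take M = (11/9)/ε. If m > M then |(-2m - 7)/(3m + 5) + 2/3| ≤ (11/9)/m < ε.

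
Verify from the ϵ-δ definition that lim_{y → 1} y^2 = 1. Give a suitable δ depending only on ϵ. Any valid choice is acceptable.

Let ϵ > 0. We seek δ > 0 with 0 < |y − 1| < δ ⇒ |y^2 − 1| < ϵ.
Factor: y^2 − 1 = (y − 1)(y + 1), so |y^2 − 1| = |y − 1|·|y + 1|.
Restrict δ ≤ 1. Then |y − 1| < 1 gives |y| < 2, so by the triangle inequality |y + 1| ≤ 2 + 1 = 3.
Hence |y^2 − 1| ≤ 3|y − 1|, which is < ϵ once |y − 1| < ϵ/3.
Take δ = min(1, ϵ/3). If 0 < |y − 1| < δ then both bounds hold and |y^2 − 1| ≤ 3|y − 1| < 3·(ϵ/3) = ϵ.

δ = min(1, ϵ/3)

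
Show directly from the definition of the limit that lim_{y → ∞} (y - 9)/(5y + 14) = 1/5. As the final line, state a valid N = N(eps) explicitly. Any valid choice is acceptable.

Let eps > 0. We seek N > 0 such that y > N implies |(y - 9)/(5y + 14) − (1/5)| < eps.
(y - 9)/(5y + 14) − (1/5) = (5(y - 9) − (5y + 14)) / (5(5y + 14)) = -59/(5(5y + 14)).
For y > 0 we have 5y + 14 > 5y, so |(y - 9)/(5y + 14) − (1/5)| = 59/(5(5y + 14)) < 59/(5·5y) = (59/25)/y.
Thus |(y - 9)/(5y + 14) − (1/5)| < eps whenever y > (59/25)/eps.
Take N = (59/25)/eps. If y > N then |(y - 9)/(5y + 14) − (1/5)| < (59/25)/y < eps.

N = (59/25)/eps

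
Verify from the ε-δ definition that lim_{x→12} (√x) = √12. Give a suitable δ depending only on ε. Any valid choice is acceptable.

Let ε > 0. We want δ > 0 such that 0 < |x − 12| < δ implies |√x − √12| < ε.
Rationalise: √x − √12 = (x − 12)/(√x + √12), so |√x − √12| = |x − 12|/(√x + √12).
Restrict δ ≤ 12 so that |x − 12| < 12 forces x > 0, and then √x + √12 > √12.
Hence |√x − √12| < |x − 12|/√12, which is < ε once |x − 12| < √12·ε.
Take δ = min(12, √12·ε). If 0 < |x − 12| < δ then x > 0 and |√x − √12| < |x − 12|/√12 < ε.

δ = min(12, √12·ε)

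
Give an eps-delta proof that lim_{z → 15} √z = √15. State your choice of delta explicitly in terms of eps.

delta = min(15, √15·eps)

Let eps > 0. We want delta > 0 such that 0 < |z − 15| < delta implies |√z − √15| < eps.
Multiplying by the conjugate, |√z − √15| = |z − 15|/(√z + √15).
Restrict delta ≤ 15 so that |z − 15| < 15 forces z > 0, and then √z + √15 > √15.
Hence |√z − √15| < |z − 15|/√15, which is < eps once |z − 15| < √15·eps.
Take delta = min(15, √15·eps). If 0 < |z − 15| < delta then z > 0 and |√z − √15| < |z − 15|/√15 < eps.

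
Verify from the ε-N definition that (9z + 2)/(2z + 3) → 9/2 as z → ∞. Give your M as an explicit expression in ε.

Suppose ε > 0. We seek M > 0 such that z > M implies |(9z + 2)/(2z + 3) − (9/2)| < ε.
(9z + 2)/(2z + 3) − (9/2) = (2(9z + 2) − 9(2z + 3)) / (2(2z + 3)) = -23/(2(2z + 3)).
For z > 0 we have 2z + 3 > 2z, so |(9z + 2)/(2z + 3) − (9/2)| = 23/(2(2z + 3)) < 23/(2·2z) = (23/4)/z.
Thus |(9z + 2)/(2z + 3) − (9/2)| < ε whenever z > (23/4)/ε.
Take M = (23/4)/ε. If z > M then |(9z + 2)/(2z + 3) − (9/2)| < (23/4)/z < ε.

M = (23/4)/ε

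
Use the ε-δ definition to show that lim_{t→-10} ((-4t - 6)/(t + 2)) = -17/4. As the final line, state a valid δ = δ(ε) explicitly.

Let ε > 0 be given. We want δ > 0 with 0 < |t + 10| < δ ⇒ |(-4t - 6)/(t + 2) + 17/4| < ε.
Combining over a common denominator, (-4t - 6)/(t + 2) + 17/4 = [(-4t - 6)·(-8) − 34·(t + 2)] / [(-8)·(t + 2)] = -2(t + 10) / ((-8)(t + 2)).
So |(-4t - 6)/(t + 2) + 17/4| = 2|t + 10| / (8·|t + 2|).
Restrict δ ≤ 4. Then |t + 10| < 4 gives |t + 2| = |(t + 10) + (-8)| ≥ 8 − 4 = 4.
Hence |(-4t - 6)/(t + 2) + 17/4| < 2|t + 10|/(8·4) = (1/16)|t + 10|, which is < ε once |t + 10| < 16ε.
Take δ = min(4, 16ε). Then 0 < |t + 10| < δ forces both bounds, so |(-4t - 6)/(t + 2) + 17/4| < ε.

δ = min(4, 16ε)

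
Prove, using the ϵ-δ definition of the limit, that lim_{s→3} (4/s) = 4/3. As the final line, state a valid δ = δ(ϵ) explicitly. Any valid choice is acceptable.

Fix ϵ > 0. We seek δ > 0 such that 0 < |s − 3| < δ implies |4/s − (4/3)| < ϵ.
|4/s − (4/3)| = 4·|3 − s|/(3·|s|) = 4|s − 3|/(3|s|).
Restrict δ ≤ 3/2. Then |s − 3| < 3/2 gives |s| > 3/2, so 3|s| > 9/2.
Then |4/s − (4/3)| < 4|s − 3|/(9/2), which is < ϵ when |s − 3| < (9/8)ϵ.
Take δ = min(3/2, (9/8)ϵ). Then 0 < |s − 3| < δ gives both |s − 3| < 3/2 and |s − 3| < (9/8)ϵ, so |4/s − (4/3)| < ϵ.

δ = min(3/2, (9/8)ϵ)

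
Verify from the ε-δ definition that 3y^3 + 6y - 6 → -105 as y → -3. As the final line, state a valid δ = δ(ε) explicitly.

δ = min(2, ε/153)

Let ε > 0 be given. We want δ > 0 such that 0 < |y + 3| < δ implies |(3y^3 + 6y - 6) + 105| < ε.
(3y^3 + 6y - 6) + 105 = 3y^3 + 6y + 99 = (y + 3)(3y^2 - 9y + 33).
So |(3y^3 + 6y - 6) + 105| = |y + 3|·|3y^2 - 9y + 33|.
Require δ ≤ 2. Then |y + 3| < 2 gives |y| < 5, and by the triangle inequality |3y^2 - 9y + 33| ≤ 3·5^2 + 9·5 + 33 = 153.
Hence |(3y^3 + 6y - 6) + 105| ≤ 153|y + 3| < ε provided |y + 3| < ε/153.
Take δ = min(2, ε/153). Then 0 < |y + 3| < δ gives both |y + 3| < 2 and |y + 3| < ε/153, so |(3y^3 + 6y - 6) + 105| < ε.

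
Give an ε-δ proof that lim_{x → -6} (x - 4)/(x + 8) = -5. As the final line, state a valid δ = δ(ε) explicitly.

Let ε > 0 be given. We want δ > 0 with 0 < |x + 6| < δ ⇒ |(x - 4)/(x + 8) + 5| < ε.
Combining over a common denominator, (x - 4)/(x + 8) + 5 = [(x - 4)·2 − (-10)·(x + 8)] / [2·(x + 8)] = 12(x + 6) / (2(x + 8)).
So |(x - 4)/(x + 8) + 5| = 12|x + 6| / (2·|x + 8|).
Restrict δ ≤ 1. Then |x + 6| < 1 gives |x + 8| = |(x + 6) + 2| ≥ 2 − 1 = 1.
Hence |(x - 4)/(x + 8) + 5| < 12|x + 6|/(2·1) = 6|x + 6|, which is < ε once |x + 6| < (1/6)ε.
Take δ = min(1, (1/6)ε). Then 0 < |x + 6| < δ forces both bounds, so |(x - 4)/(x + 8) + 5| < ε.

δ = min(1, (1/6)ε)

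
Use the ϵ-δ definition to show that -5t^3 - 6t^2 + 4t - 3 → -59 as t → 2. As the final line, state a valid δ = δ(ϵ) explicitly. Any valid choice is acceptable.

Fix ϵ > 0. We want δ > 0 such that 0 < |t − 2| < δ implies |(-5t^3 - 6t^2 + 4t - 3) + 59| < ϵ.
(-5t^3 - 6t^2 + 4t - 3) + 59 = -5t^3 - 6t^2 + 4t + 56 = (t − 2)(-5t^2 - 16t - 28).
So |(-5t^3 - 6t^2 + 4t - 3) + 59| = |t − 2|·|-5t^2 - 16t - 28|.
Assume first that |t − 2| < 1, so |t| < 3. Then |-5t^2 - 16t - 28| ≤ 5·3^2 + 16·3 + 28 = 121.
Hence |(-5t^3 - 6t^2 + 4t - 3) + 59| ≤ 121|t − 2| < ϵ provided |t − 2| < ϵ/121.
Choosing δ = min(1, ϵ/121) ensures both conditions, hence |(-5t^3 - 6t^2 + 4t - 3) + 59| < ϵ.

δ = min(1, ϵ/121)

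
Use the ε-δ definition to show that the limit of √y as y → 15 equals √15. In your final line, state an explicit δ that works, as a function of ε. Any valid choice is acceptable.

Suppose ε > 0. We want δ > 0 such that 0 < |y − 15| < δ implies |√y − √15| < ε.
Multiplying by the conjugate, |√y − √15| = |y − 15|/(√y + √15).
Restrict δ ≤ 15 so that |y − 15| < 15 forces y > 0, and then √y + √15 > √15.
Hence |√y − √15| < |y − 15|/√15, which is < ε once |y − 15| < √15·ε.
Take δ = min(15, √15·ε). If 0 < |y − 15| < δ then y > 0 and |√y − √15| < |y − 15|/√15 < ε.

δ = min(15, √15·ε)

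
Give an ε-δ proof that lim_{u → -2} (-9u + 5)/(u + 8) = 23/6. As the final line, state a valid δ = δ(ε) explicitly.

δ = min(3, (18/77)ε)

Let ε > 0 be given. We want δ > 0 with 0 < |u + 2| < δ ⇒ |(-9u + 5)/(u + 8) − (23/6)| < ε.
Combining over a common denominator, (-9u + 5)/(u + 8) − (23/6) = [(-9u + 5)·6 − 23·(u + 8)] / [6·(u + 8)] = -77(u + 2) / (6(u + 8)).
So |(-9u + 5)/(u + 8) − (23/6)| = 77|u + 2| / (6·|u + 8|).
Require δ ≤ 3, so |u + 8| ≥ |6| − |u + 2| > 6 − 3 = 3.
Hence |(-9u + 5)/(u + 8) − (23/6)| < 77|u + 2|/(6·3) = (77/18)|u + 2|, which is < ε once |u + 2| < (18/77)ε.
Take δ = min(3, (18/77)ε). Then 0 < |u + 2| < δ forces both bounds, so |(-9u + 5)/(u + 8) − (23/6)| < ε.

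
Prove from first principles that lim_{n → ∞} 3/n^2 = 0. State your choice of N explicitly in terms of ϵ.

N = (3/ϵ)^{1/2}

Fix ϵ > 0. For n ≥ 1, |3/n^2 − 0| = 3/n^2.
3/n^2 < ϵ ⇔ n^2 > 3/ϵ ⇔ n > (3/ϵ)^{1/2}.
Take N = (3/ϵ)^{1/2}. Then n > N implies 3/n^2 < ϵ.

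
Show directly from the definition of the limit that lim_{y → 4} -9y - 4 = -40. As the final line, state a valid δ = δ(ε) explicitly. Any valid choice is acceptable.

δ = ε/9

Let ε > 0. We need δ > 0 so that 0 < |y − 4| < δ implies |(-9y - 4) + 40| < ε.
Since (-9y - 4) + 40 = -9(y − 4), we have |(-9y - 4) + 40| = 9|y − 4|.
So 9|y − 4| < ε exactly when |y − 4| < ε/9.
Choosing δ = ε/9 gives |(-9y - 4) + 40| = 9|y − 4| < ε whenever |y − 4| < δ.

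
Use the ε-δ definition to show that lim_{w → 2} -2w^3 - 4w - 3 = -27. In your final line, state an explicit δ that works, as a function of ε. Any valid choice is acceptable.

Let ε > 0 be given. We want δ > 0 such that 0 < |w − 2| < δ implies |(-2w^3 - 4w - 3) + 27| < ε.
(-2w^3 - 4w - 3) + 27 = -2w^3 - 4w + 24 = (w − 2)(-2w^2 - 4w - 12).
So |(-2w^3 - 4w - 3) + 27| = |w − 2|·|-2w^2 - 4w - 12|.
Assume first that |w − 2| < 2, so |w| < 4. Then |-2w^2 - 4w - 12| ≤ 2·4^2 + 4·4 + 12 = 60.
Hence |(-2w^3 - 4w - 3) + 27| ≤ 60|w − 2| < ε provided |w − 2| < ε/60.
Take δ = min(2, ε/60). Then 0 < |w − 2| < δ gives both |w − 2| < 2 and |w − 2| < ε/60, so |(-2w^3 - 4w - 3) + 27| < ε.

δ = min(2, ε/60)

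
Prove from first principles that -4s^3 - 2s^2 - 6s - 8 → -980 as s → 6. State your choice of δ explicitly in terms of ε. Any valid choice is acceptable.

Let ε > 0. We want δ > 0 such that 0 < |s − 6| < δ implies |(-4s^3 - 2s^2 - 6s - 8) + 980| < ε.
(-4s^3 - 2s^2 - 6s - 8) + 980 = -4s^3 - 2s^2 - 6s + 972 = (s − 6)(-4s^2 - 26s - 162).
So |(-4s^3 - 2s^2 - 6s - 8) + 980| = |s − 6|·|-4s^2 - 26s - 162|.
Require δ ≤ 1. Then |s − 6| < 1 gives |s| < 7, and by the triangle inequality |-4s^2 - 26s - 162| ≤ 4·7^2 + 26·7 + 162 = 540.
Hence |(-4s^3 - 2s^2 - 6s - 8) + 980| ≤ 540|s − 6| < ε provided |s − 6| < ε/540.
Choosing δ = min(1, ε/540) ensures both conditions, hence |(-4s^3 - 2s^2 - 6s - 8) + 980| < ε.

δ = min(1, ε/540)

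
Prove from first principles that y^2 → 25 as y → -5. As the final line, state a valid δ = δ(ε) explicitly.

δ = min(1, ε/11)

Let ε > 0. We seek δ > 0 with 0 < |y + 5| < δ ⇒ |y^2 − 25| < ε.
Factor: y^2 − 25 = (y + 5)(y - 5), so |y^2 − 25| = |y + 5|·|y - 5|.
Restrict δ ≤ 1. Then |y + 5| < 1 gives |y| < 6, so by the triangle inequality |y - 5| ≤ 6 + 5 = 11.
Hence |y^2 − 25| ≤ 11|y + 5|, which is < ε once |y + 5| < ε/11.
Take δ = min(1, ε/11). If 0 < |y + 5| < δ then both bounds hold and |y^2 − 25| ≤ 11|y + 5| < 11·(ε/11) = ε.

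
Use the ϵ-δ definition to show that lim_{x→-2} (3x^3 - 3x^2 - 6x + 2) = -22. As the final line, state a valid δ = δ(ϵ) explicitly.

δ = min(1, ϵ/66)

Let ϵ > 0 be given. We want δ > 0 such that 0 < |x + 2| < δ implies |(3x^3 - 3x^2 - 6x + 2) + 22| < ϵ.
(3x^3 - 3x^2 - 6x + 2) + 22 = 3x^3 - 3x^2 - 6x + 24 = (x + 2)(3x^2 - 9x + 12).
So |(3x^3 - 3x^2 - 6x + 2) + 22| = |x + 2|·|3x^2 - 9x + 12|.
Assume first that |x + 2| < 1, so |x| < 3. Then |3x^2 - 9x + 12| ≤ 3·3^2 + 9·3 + 12 = 66.
Hence |(3x^3 - 3x^2 - 6x + 2) + 22| ≤ 66|x + 2| < ϵ provided |x + 2| < ϵ/66.
Take δ = min(1, ϵ/66). Then 0 < |x + 2| < δ gives both |x + 2| < 1 and |x + 2| < ϵ/66, so |(3x^3 - 3x^2 - 6x + 2) + 22| < ϵ.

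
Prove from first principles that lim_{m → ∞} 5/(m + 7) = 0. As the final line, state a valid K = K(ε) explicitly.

K = 5/ε

Fix ε > 0. For m ≥ 1, |5/(m + 7) − 0| = 5/(m + 7) ≤ 5/m.
We need 5/m < ε, i.e. m > 5/ε.
Take K = 5/ε. If m > K then |5/(m + 7)| ≤ 5/m < ε.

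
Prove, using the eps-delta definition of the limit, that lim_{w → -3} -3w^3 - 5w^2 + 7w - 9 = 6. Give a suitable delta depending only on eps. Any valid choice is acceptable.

delta = min(1, eps/69)

Suppose eps > 0. We want delta > 0 such that 0 < |w + 3| < delta implies |(-3w^3 - 5w^2 + 7w - 9) − 6| < eps.
(-3w^3 - 5w^2 + 7w - 9) − 6 = -3w^3 - 5w^2 + 7w - 15 = (w + 3)(-3w^2 + 4w - 5).
So |(-3w^3 - 5w^2 + 7w - 9) − 6| = |w + 3|·|-3w^2 + 4w - 5|.
Assume first that |w + 3| < 1, so |w| < 4. Then |-3w^2 + 4w - 5| ≤ 3·4^2 + 4·4 + 5 = 69.
Hence |(-3w^3 - 5w^2 + 7w - 9) − 6| ≤ 69|w + 3| < eps provided |w + 3| < eps/69.
Take delta = min(1, eps/69). Then 0 < |w + 3| < delta gives both |w + 3| < 1 and |w + 3| < eps/69, so |(-3w^3 - 5w^2 + 7w - 9) − 6| < eps.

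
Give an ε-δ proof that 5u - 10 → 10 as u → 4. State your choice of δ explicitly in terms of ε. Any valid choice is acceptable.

δ = ε/5

Let ε > 0 be given. We need δ > 0 so that 0 < |u − 4| < δ implies |(5u - 10) − 10| < ε.
|(5u - 10) − 10| = |5u - 20| = 5|u − 4|.
Thus it suffices that |u − 4| < ε/5.
Choosing δ = ε/5 gives |(5u - 10) − 10| = 5|u − 4| < ε whenever |u − 4| < δ.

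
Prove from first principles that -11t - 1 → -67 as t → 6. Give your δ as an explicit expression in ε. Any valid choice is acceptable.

δ = ε/11

Fix ε > 0. We need δ > 0 so that 0 < |t − 6| < δ implies |(-11t - 1) + 67| < ε.
|(-11t - 1) + 67| = |-11t + 66| = 11|t − 6|.
Thus it suffices that |t − 6| < ε/11.
Take δ = ε/11. If 0 < |t − 6| < δ then |(-11t - 1) + 67| = 11|t − 6| < 11·(ε/11) = ε.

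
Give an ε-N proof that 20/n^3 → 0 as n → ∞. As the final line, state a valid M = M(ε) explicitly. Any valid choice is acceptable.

M = (20/ε)^{1/3}

Suppose ε > 0. For n ≥ 1, |20/n^3 − 0| = 20/n^3.
20/n^3 < ε ⇔ n^3 > 20/ε ⇔ n > (20/ε)^{1/3}.
Take M = (20/ε)^{1/3}. Then n > M implies 20/n^3 < ε.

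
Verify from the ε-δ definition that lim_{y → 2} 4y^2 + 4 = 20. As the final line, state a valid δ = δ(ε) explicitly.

Suppose ε > 0. We want δ > 0 such that 0 < |y − 2| < δ implies |(4y^2 + 4) − 20| < ε.
(4y^2 + 4) − 20 = 4y^2 - 16 = (y − 2)(4y + 8).
So |(4y^2 + 4) − 20| = |y − 2|·|4y + 8|.
Assume first that |y − 2| < 1, so |y| < 3. Then |4y + 8| ≤ 4·3 + 8 = 20.
Hence |(4y^2 + 4) − 20| ≤ 20|y − 2| < ε provided |y − 2| < ε/20.
Choosing δ = min(1, ε/20) ensures both conditions, hence |(4y^2 + 4) − 20| < ε.

δ = min(1, ε/20)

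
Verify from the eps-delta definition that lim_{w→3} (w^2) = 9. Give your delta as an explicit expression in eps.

Fix eps > 0. We seek delta > 0 with 0 < |w − 3| < delta ⇒ |w^2 − 9| < eps.
Factor: w^2 − 9 = (w − 3)(w + 3), so |w^2 − 9| = |w − 3|·|w + 3|.
Restrict delta ≤ 1. Then |w − 3| < 1 gives |w| < 4, so by the triangle inequality |w + 3| ≤ 4 + 3 = 7.
Hence |w^2 − 9| ≤ 7|w − 3|, which is < eps once |w − 3| < eps/7.
Take delta = min(1, eps/7). If 0 < |w − 3| < delta then both bounds hold and |w^2 − 9| ≤ 7|w − 3| < 7·(eps/7) = eps.

delta = min(1, eps/7)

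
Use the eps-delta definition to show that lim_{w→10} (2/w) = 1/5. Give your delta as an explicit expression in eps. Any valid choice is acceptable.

delta = min(5, 25eps)

Let eps > 0 be given. We seek delta > 0 such that 0 < |w − 10| < delta implies |2/w − (1/5)| < eps.
|2/w − (1/5)| = 2·|10 − w|/(10·|w|) = 2|w − 10|/(10|w|).
Restrict delta ≤ 5. Then |w − 10| < 5 gives |w| > 5, so 10|w| > 50.
Then |2/w − (1/5)| < 2|w − 10|/50, which is < eps when |w − 10| < 25eps.
Take delta = min(5, 25eps). Then 0 < |w − 10| < delta gives both |w − 10| < 5 and |w − 10| < 25eps, so |2/w − (1/5)| < eps.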